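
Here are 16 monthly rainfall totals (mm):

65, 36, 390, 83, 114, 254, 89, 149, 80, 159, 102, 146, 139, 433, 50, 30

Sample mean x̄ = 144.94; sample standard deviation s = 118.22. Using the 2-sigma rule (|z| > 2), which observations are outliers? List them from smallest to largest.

390, 433

Cutoffs at x̄ ± 2s: 144.94 ± 2·118.22 = [-91.50, 381.38].
390: z = 2.07, |z| > 2 → outlier.
433: z = 2.44, |z| > 2 → outlier.
Every other value lies within [-91.50, 381.38].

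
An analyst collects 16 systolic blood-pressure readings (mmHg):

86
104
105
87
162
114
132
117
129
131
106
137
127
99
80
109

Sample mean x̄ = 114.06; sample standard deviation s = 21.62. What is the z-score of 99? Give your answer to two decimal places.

-0.70

z = (99 − 114.06) / 21.62 = -0.70.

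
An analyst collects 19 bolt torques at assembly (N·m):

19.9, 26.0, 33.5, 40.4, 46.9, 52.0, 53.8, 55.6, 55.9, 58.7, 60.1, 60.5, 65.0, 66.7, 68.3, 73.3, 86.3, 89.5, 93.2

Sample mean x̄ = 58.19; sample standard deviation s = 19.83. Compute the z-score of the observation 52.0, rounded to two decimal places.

z = (52.0 − 58.19) / 19.83 = -0.31.

-0.31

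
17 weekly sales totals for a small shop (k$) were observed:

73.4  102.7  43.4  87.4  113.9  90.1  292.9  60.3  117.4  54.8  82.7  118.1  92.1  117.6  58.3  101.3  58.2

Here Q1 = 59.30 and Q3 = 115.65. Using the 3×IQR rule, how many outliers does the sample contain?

IQR = 56.35; fences at 59.30 − 169.05 = -109.75 and 115.65 + 169.05 = 284.70.
Outside the cutoffs: 292.9.

1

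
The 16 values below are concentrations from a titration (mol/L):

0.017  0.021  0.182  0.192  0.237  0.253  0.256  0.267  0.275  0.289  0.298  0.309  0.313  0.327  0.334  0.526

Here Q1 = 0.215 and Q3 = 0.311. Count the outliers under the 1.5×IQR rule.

3

IQR = 0.096; fences at 0.215 − 0.144 = 0.071 and 0.311 + 0.144 = 0.455.
Outside the cutoffs: 0.017, 0.021, 0.526.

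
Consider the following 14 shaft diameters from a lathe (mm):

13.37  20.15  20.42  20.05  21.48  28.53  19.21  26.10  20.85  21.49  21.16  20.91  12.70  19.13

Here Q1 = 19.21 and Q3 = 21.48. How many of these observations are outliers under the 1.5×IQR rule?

IQR = 2.27; fences at 19.21 − 3.405 = 15.805 and 21.48 + 3.405 = 24.885.
Outside the cutoffs: 12.70, 13.37, 26.10, 28.53.

4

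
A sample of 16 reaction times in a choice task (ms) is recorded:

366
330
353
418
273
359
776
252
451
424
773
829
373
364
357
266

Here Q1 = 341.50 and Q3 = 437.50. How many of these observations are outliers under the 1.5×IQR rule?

3

IQR = 96.00; fences at 341.50 − 144.00 = 197.50 and 437.50 + 144.00 = 581.50.
Outside the cutoffs: 773, 776, 829.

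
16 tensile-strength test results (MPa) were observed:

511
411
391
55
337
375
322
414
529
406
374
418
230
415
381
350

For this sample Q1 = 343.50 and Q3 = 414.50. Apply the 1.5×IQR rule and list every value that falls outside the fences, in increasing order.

55, 230, 529

IQR = Q3 − Q1 = 414.50 − 343.50 = 71.00.
Lower fence = Q1 − 1.5·IQR = 343.50 − 106.50 = 237.00.
Upper fence = Q3 + 1.5·IQR = 414.50 + 106.50 = 521.00.
55 < 237.00 → outlier.
230 < 237.00 → outlier.
529 > 521.00 → outlier.
All remaining values lie within [237.00, 521.00].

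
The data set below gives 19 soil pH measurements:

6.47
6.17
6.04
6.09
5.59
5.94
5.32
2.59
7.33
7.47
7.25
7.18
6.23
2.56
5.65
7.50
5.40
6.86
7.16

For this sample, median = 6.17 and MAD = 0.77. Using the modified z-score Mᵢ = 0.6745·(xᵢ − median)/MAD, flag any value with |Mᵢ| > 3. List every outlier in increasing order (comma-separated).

|Mᵢ| > 3 ⇔ |xᵢ − 6.17| > 3·0.77/0.6745 = 3.42.
So outliers lie outside [2.75, 9.59].
2.56: M = -3.16 → outlier.
2.59: M = -3.14 → outlier.

2.56, 2.59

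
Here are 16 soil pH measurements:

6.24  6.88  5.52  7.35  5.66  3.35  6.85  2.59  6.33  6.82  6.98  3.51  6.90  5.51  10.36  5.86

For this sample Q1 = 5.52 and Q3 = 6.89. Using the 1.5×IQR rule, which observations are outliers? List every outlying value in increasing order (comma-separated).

2.59, 3.35, 10.36

IQR = Q3 − Q1 = 6.89 − 5.52 = 1.37.
Lower fence = Q1 − 1.5·IQR = 5.52 − 2.055 = 3.465.
Upper fence = Q3 + 1.5·IQR = 6.89 + 2.055 = 8.945.
2.59 < 3.465 → outlier.
3.35 < 3.465 → outlier.
10.36 > 8.945 → outlier.
All remaining values lie within [3.465, 8.945].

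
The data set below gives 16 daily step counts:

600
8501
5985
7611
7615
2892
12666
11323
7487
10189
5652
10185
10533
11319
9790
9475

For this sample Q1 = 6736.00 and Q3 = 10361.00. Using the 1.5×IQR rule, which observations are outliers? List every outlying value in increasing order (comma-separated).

600

IQR = Q3 − Q1 = 10361.00 − 6736.00 = 3625.00.
Lower fence = Q1 − 1.5·IQR = 6736.00 − 5437.50 = 1298.50.
Upper fence = Q3 + 1.5·IQR = 10361.00 + 5437.50 = 15798.50.
600 < 1298.50 → outlier.
All remaining values lie within [1298.50, 15798.50].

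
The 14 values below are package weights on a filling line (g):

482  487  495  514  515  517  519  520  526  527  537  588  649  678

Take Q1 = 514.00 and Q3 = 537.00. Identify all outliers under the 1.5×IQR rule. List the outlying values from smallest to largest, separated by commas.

IQR = Q3 − Q1 = 537.00 − 514.00 = 23.00.
Lower fence = Q1 − 1.5·IQR = 514.00 − 34.50 = 479.50.
Upper fence = Q3 + 1.5·IQR = 537.00 + 34.50 = 571.50.
588 > 571.50 → outlier.
649 > 571.50 → outlier.
678 > 571.50 → outlier.
All remaining values lie within [479.50, 571.50].

588, 649, 678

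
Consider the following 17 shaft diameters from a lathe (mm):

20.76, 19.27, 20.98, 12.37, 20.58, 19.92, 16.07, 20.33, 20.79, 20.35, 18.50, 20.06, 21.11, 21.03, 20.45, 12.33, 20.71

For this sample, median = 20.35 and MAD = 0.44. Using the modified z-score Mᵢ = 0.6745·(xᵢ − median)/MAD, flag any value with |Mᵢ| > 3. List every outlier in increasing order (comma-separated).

|Mᵢ| > 3 ⇔ |xᵢ − 20.35| > 3·0.44/0.6745 = 1.96.
So outliers lie outside [18.39, 22.31].
12.33: M = -12.29 → outlier.
12.37: M = -12.23 → outlier.
16.07: M = -6.56 → outlier.

12.33, 12.37, 16.07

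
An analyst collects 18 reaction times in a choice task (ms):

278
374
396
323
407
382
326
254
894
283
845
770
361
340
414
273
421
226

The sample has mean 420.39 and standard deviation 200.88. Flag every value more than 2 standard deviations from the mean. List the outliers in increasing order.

845, 894

Cutoffs at x̄ ± 2s: 420.39 ± 2·200.88 = [18.63, 822.15].
845: z = 2.11, |z| > 2 → outlier.
894: z = 2.36, |z| > 2 → outlier.
Every other value lies within [18.63, 822.15].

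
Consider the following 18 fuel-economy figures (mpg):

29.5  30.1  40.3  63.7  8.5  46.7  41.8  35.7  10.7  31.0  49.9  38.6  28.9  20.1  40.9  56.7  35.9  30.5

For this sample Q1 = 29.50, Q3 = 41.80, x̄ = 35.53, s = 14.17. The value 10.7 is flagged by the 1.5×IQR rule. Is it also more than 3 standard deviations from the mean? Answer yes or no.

z = (10.7 − 35.53) / 14.17 = -1.75.
|z| = 1.75 ≤ 3.

no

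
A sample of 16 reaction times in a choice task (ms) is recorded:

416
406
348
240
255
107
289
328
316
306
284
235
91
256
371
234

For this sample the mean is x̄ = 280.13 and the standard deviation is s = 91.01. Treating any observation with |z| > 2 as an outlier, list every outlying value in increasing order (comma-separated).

Cutoffs at x̄ ± 2s: 280.13 ± 2·91.01 = [98.11, 462.15].
91: z = -2.08, |z| > 2 → outlier.
Every other value lies within [98.11, 462.15].

91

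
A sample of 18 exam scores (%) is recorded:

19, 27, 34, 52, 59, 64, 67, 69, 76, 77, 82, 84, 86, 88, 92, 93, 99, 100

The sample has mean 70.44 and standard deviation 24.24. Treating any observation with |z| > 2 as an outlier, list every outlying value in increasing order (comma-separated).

Cutoffs at x̄ ± 2s: 70.44 ± 2·24.24 = [21.96, 118.92].
19: z = -2.12, |z| > 2 → outlier.
Every other value lies within [21.96, 118.92].

19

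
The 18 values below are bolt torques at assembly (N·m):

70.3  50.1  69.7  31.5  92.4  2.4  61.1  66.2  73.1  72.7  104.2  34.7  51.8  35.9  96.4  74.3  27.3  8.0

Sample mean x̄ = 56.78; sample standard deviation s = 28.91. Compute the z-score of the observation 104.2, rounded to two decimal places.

1.64

z = (104.2 − 56.78) / 28.91 = 1.64.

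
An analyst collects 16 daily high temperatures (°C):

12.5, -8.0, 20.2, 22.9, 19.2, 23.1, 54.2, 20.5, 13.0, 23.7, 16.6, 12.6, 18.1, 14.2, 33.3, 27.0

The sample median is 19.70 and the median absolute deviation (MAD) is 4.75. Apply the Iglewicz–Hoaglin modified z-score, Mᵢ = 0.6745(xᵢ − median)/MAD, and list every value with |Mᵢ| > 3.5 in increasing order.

-8.0, 54.2

|Mᵢ| > 3.5 ⇔ |xᵢ − 19.70| > 3.5·4.75/0.6745 = 24.65.
So outliers lie outside [-4.95, 44.35].
-8.0: M = -3.93 → outlier.
54.2: M = 4.90 → outlier.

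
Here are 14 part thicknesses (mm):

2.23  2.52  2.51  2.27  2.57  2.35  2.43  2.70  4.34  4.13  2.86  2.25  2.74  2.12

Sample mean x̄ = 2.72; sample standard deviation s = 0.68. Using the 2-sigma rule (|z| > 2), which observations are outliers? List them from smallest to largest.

Cutoffs at x̄ ± 2s: 2.72 ± 2·0.68 = [1.36, 4.08].
4.13: z = 2.07, |z| > 2 → outlier.
4.34: z = 2.38, |z| > 2 → outlier.
Every other value lies within [1.36, 4.08].

4.13, 4.34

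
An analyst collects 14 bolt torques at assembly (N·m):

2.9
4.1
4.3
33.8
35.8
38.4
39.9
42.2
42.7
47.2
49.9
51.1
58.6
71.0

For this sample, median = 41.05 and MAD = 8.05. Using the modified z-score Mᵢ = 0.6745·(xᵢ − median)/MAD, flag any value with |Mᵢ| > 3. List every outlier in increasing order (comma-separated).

|Mᵢ| > 3 ⇔ |xᵢ − 41.05| > 3·8.05/0.6745 = 35.80.
So outliers lie outside [5.25, 76.85].
2.9: M = -3.20 → outlier.
4.1: M = -3.10 → outlier.
4.3: M = -3.08 → outlier.

2.9, 4.1, 4.3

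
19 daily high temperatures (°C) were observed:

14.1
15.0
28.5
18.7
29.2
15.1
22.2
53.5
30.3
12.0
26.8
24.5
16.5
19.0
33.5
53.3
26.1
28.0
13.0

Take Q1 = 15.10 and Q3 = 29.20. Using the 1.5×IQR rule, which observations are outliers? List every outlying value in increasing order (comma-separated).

IQR = Q3 − Q1 = 29.20 − 15.10 = 14.10.
Lower fence = Q1 − 1.5·IQR = 15.10 − 21.15 = -6.05.
Upper fence = Q3 + 1.5·IQR = 29.20 + 21.15 = 50.35.
53.3 > 50.35 → outlier.
53.5 > 50.35 → outlier.
All remaining values lie within [-6.05, 50.35].

53.3, 53.5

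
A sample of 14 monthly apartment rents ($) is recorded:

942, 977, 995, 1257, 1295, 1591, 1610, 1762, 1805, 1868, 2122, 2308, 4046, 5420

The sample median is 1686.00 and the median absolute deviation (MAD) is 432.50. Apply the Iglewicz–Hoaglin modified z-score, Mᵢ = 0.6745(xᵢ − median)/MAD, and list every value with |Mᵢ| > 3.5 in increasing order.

|Mᵢ| > 3.5 ⇔ |xᵢ − 1686.00| > 3.5·432.50/0.6745 = 2244.26.
So outliers lie outside [-558.26, 3930.26].
4046: M = 3.68 → outlier.
5420: M = 5.82 → outlier.

4046, 5420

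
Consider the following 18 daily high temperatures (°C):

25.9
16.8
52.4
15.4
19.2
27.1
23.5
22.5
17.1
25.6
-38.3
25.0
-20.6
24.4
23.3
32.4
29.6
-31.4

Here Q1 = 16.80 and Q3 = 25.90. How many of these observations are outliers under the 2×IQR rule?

4

IQR = 9.10; fences at 16.80 − 18.20 = -1.40 and 25.90 + 18.20 = 44.10.
Outside the cutoffs: -38.3, -31.4, -20.6, 52.4.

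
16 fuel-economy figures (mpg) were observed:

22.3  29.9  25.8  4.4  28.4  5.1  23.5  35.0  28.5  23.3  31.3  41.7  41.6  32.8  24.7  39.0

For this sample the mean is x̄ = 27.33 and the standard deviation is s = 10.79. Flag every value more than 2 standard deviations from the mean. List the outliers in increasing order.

Cutoffs at x̄ ± 2s: 27.33 ± 2·10.79 = [5.75, 48.91].
4.4: z = -2.13, |z| > 2 → outlier.
5.1: z = -2.06, |z| > 2 → outlier.
Every other value lies within [5.75, 48.91].

4.4, 5.1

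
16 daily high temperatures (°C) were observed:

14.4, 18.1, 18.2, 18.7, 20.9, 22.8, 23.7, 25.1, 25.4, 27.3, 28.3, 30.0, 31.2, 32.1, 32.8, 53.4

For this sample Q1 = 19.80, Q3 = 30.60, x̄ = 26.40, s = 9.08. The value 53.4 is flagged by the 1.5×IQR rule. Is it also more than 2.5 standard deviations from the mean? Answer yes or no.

yes

z = (53.4 − 26.40) / 9.08 = 2.97.
|z| = 2.97 > 2.5.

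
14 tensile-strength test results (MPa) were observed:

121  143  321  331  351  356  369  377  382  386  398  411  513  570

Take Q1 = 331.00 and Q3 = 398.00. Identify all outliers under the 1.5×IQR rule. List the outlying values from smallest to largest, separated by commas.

IQR = Q3 − Q1 = 398.00 − 331.00 = 67.00.
Lower fence = Q1 − 1.5·IQR = 331.00 − 100.50 = 230.50.
Upper fence = Q3 + 1.5·IQR = 398.00 + 100.50 = 498.50.
121 < 230.50 → outlier.
143 < 230.50 → outlier.
513 > 498.50 → outlier.
570 > 498.50 → outlier.
All remaining values lie within [230.50, 498.50].

121, 143, 513, 570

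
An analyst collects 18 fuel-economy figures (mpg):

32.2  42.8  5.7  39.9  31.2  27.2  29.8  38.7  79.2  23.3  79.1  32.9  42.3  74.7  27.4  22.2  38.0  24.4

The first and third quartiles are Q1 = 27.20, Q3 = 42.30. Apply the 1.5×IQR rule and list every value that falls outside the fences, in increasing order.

IQR = Q3 − Q1 = 42.30 − 27.20 = 15.10.
Lower fence = Q1 − 1.5·IQR = 27.20 − 22.65 = 4.55.
Upper fence = Q3 + 1.5·IQR = 42.30 + 22.65 = 64.95.
74.7 > 64.95 → outlier.
79.1 > 64.95 → outlier.
79.2 > 64.95 → outlier.
All remaining values lie within [4.55, 64.95].

74.7, 79.1, 79.2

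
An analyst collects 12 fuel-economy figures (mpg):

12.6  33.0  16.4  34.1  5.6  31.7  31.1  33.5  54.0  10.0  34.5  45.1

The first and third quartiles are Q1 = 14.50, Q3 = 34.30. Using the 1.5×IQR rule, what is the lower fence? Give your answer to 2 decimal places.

-15.20

IQR = Q3 − Q1 = 34.30 − 14.50 = 19.80.
Lower fence = Q1 − 1.5·IQR = 14.50 − 29.70 = -15.20.
Upper fence = Q3 + 1.5·IQR = 34.30 + 29.70 = 64.00.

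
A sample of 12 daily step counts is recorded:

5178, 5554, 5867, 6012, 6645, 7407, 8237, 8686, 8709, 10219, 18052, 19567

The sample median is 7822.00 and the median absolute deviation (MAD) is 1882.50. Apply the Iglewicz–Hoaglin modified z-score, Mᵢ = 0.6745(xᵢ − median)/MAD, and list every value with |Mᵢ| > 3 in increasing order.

|Mᵢ| > 3 ⇔ |xᵢ − 7822.00| > 3·1882.50/0.6745 = 8372.87.
So outliers lie outside [-550.87, 16194.87].
18052: M = 3.67 → outlier.
19567: M = 4.21 → outlier.

18052, 19567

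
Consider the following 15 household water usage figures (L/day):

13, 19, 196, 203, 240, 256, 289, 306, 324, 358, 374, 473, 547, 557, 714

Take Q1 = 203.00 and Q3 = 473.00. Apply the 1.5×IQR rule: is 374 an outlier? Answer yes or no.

no

IQR = Q3 − Q1 = 473.00 − 203.00 = 270.00.
Lower fence = Q1 − 1.5·IQR = 203.00 − 405.00 = -202.00.
Upper fence = Q3 + 1.5·IQR = 473.00 + 405.00 = 878.00.
374 lies within [-202.00, 878.00].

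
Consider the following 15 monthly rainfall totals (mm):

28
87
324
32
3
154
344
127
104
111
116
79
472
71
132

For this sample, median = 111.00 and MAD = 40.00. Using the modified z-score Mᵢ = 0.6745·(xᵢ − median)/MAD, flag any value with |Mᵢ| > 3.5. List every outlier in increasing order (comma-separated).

324, 344, 472

|Mᵢ| > 3.5 ⇔ |xᵢ − 111.00| > 3.5·40.00/0.6745 = 207.56.
So outliers lie outside [-96.56, 318.56].
324: M = 3.59 → outlier.
344: M = 3.93 → outlier.
472: M = 6.09 → outlier.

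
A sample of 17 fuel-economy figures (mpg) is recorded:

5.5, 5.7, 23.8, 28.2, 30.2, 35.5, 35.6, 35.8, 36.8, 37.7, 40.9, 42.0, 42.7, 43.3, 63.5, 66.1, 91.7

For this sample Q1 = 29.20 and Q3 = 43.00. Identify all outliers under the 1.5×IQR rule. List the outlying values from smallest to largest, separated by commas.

IQR = Q3 − Q1 = 43.00 − 29.20 = 13.80.
Lower fence = Q1 − 1.5·IQR = 29.20 − 20.70 = 8.50.
Upper fence = Q3 + 1.5·IQR = 43.00 + 20.70 = 63.70.
5.5 < 8.50 → outlier.
5.7 < 8.50 → outlier.
66.1 > 63.70 → outlier.
91.7 > 63.70 → outlier.
All remaining values lie within [8.50, 63.70].

5.5, 5.7, 66.1, 91.7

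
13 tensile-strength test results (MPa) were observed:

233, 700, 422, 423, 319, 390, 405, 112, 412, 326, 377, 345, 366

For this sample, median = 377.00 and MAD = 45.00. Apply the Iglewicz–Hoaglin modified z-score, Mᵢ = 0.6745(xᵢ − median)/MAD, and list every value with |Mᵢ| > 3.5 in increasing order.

112, 700

|Mᵢ| > 3.5 ⇔ |xᵢ − 377.00| > 3.5·45.00/0.6745 = 233.51.
So outliers lie outside [143.49, 610.51].
112: M = -3.97 → outlier.
700: M = 4.84 → outlier.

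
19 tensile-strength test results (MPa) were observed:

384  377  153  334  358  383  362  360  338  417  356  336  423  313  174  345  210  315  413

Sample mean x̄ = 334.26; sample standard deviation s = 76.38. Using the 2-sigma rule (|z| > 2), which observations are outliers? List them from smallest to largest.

153, 174

Cutoffs at x̄ ± 2s: 334.26 ± 2·76.38 = [181.50, 487.02].
153: z = -2.37, |z| > 2 → outlier.
174: z = -2.10, |z| > 2 → outlier.
Every other value lies within [181.50, 487.02].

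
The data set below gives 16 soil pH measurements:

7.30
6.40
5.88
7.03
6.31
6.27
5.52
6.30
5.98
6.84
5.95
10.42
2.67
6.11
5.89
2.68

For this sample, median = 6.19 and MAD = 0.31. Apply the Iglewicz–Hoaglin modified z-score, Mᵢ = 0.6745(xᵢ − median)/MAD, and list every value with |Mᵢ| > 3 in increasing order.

2.67, 2.68, 10.42

|Mᵢ| > 3 ⇔ |xᵢ − 6.19| > 3·0.31/0.6745 = 1.38.
So outliers lie outside [4.81, 7.57].
2.67: M = -7.66 → outlier.
2.68: M = -7.64 → outlier.
10.42: M = 9.20 → outlier.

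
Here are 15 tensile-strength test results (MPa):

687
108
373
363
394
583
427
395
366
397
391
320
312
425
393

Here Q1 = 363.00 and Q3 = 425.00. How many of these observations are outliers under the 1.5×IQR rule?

IQR = 62.00; fences at 363.00 − 93.00 = 270.00 and 425.00 + 93.00 = 518.00.
Outside the cutoffs: 108, 583, 687.

3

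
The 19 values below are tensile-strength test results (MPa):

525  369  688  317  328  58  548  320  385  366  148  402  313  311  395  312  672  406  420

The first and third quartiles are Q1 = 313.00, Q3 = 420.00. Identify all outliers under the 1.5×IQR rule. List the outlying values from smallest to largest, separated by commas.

IQR = Q3 − Q1 = 420.00 − 313.00 = 107.00.
Lower fence = Q1 − 1.5·IQR = 313.00 − 160.50 = 152.50.
Upper fence = Q3 + 1.5·IQR = 420.00 + 160.50 = 580.50.
58 < 152.50 → outlier.
148 < 152.50 → outlier.
672 > 580.50 → outlier.
688 > 580.50 → outlier.
All remaining values lie within [152.50, 580.50].

58, 148, 672, 688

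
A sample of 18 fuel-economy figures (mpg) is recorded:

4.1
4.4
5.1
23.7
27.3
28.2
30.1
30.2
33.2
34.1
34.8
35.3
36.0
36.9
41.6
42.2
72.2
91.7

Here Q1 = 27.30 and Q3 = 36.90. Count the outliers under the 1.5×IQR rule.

5

IQR = 9.60; fences at 27.30 − 14.40 = 12.90 and 36.90 + 14.40 = 51.30.
Outside the cutoffs: 4.1, 4.4, 5.1, 72.2, 91.7.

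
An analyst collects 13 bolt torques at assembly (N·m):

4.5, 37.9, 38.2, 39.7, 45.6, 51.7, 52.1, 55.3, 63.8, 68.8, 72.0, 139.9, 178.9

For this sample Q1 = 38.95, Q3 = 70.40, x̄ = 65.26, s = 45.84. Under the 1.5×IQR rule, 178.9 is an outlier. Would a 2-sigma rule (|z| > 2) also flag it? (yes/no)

z = (178.9 − 65.26) / 45.84 = 2.48.
|z| = 2.48 > 2.

yes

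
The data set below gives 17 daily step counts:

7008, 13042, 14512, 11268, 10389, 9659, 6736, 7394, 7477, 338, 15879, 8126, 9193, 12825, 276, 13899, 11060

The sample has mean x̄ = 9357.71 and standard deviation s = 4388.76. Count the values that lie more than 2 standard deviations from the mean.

Cutoffs: x̄ ± 2s = [580.19, 18135.23].
Outside the cutoffs: 276, 338.

2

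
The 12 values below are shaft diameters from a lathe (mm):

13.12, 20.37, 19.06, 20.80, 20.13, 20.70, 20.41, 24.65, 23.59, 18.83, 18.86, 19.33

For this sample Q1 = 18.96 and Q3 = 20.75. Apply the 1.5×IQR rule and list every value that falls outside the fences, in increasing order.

13.12, 23.59, 24.65

IQR = Q3 − Q1 = 20.75 − 18.96 = 1.79.
Lower fence = Q1 − 1.5·IQR = 18.96 − 2.685 = 16.275.
Upper fence = Q3 + 1.5·IQR = 20.75 + 2.685 = 23.435.
13.12 < 16.275 → outlier.
23.59 > 23.435 → outlier.
24.65 > 23.435 → outlier.
All remaining values lie within [16.275, 23.435].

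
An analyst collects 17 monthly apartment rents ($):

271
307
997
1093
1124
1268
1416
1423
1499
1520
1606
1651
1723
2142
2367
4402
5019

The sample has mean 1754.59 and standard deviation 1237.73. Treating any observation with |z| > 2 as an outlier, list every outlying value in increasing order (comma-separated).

Cutoffs at x̄ ± 2s: 1754.59 ± 2·1237.73 = [-720.87, 4230.05].
4402: z = 2.14, |z| > 2 → outlier.
5019: z = 2.64, |z| > 2 → outlier.
Every other value lies within [-720.87, 4230.05].

4402, 5019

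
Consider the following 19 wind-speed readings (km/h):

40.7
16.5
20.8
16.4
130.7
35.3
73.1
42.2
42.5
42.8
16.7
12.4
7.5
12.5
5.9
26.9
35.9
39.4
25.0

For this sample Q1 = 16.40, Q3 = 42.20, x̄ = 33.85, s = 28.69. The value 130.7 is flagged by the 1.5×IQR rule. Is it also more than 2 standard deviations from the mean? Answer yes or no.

z = (130.7 − 33.85) / 28.69 = 3.38.
|z| = 3.38 > 2.

yes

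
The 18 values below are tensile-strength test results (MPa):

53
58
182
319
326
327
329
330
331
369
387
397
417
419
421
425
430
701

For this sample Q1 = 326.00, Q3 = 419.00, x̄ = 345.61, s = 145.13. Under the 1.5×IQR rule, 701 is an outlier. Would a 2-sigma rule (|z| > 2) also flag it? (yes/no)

z = (701 − 345.61) / 145.13 = 2.45.
|z| = 2.45 > 2.

yes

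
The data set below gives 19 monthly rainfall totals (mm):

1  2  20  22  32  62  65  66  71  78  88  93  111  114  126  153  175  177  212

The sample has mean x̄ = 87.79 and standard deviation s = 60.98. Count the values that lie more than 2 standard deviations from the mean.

1

Cutoffs: x̄ ± 2s = [-34.17, 209.75].
Outside the cutoffs: 212.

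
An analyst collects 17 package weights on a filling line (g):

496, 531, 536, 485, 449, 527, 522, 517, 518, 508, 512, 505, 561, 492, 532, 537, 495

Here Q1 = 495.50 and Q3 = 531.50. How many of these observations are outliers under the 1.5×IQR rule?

0

IQR = 36.00; fences at 495.50 − 54.00 = 441.50 and 531.50 + 54.00 = 585.50.
Every value lies within the cutoffs.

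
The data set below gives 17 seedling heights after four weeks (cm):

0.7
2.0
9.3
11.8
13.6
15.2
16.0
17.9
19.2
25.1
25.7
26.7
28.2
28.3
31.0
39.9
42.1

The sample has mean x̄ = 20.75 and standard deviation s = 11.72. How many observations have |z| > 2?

0

Cutoffs: x̄ ± 2s = [-2.69, 44.19].
Every value lies within the cutoffs.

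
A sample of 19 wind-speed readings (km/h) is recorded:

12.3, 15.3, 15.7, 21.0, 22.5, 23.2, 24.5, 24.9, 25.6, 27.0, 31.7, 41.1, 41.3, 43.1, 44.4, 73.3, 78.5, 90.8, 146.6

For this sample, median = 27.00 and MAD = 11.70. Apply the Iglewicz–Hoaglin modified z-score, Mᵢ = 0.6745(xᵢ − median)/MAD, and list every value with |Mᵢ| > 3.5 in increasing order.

|Mᵢ| > 3.5 ⇔ |xᵢ − 27.00| > 3.5·11.70/0.6745 = 60.71.
So outliers lie outside [-33.71, 87.71].
90.8: M = 3.68 → outlier.
146.6: M = 6.89 → outlier.

90.8, 146.6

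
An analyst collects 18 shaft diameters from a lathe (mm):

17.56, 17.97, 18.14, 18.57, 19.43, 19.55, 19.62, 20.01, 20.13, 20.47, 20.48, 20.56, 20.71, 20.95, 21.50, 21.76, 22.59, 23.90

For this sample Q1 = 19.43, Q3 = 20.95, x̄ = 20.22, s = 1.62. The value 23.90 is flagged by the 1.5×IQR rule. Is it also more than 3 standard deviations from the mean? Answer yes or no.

z = (23.90 − 20.22) / 1.62 = 2.27.
|z| = 2.27 ≤ 3.

no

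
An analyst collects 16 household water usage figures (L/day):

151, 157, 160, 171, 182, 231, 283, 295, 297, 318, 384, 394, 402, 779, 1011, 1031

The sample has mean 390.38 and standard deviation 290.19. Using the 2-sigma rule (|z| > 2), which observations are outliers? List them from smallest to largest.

Cutoffs at x̄ ± 2s: 390.38 ± 2·290.19 = [-190.00, 970.76].
1011: z = 2.14, |z| > 2 → outlier.
1031: z = 2.21, |z| > 2 → outlier.
Every other value lies within [-190.00, 970.76].

1011, 1031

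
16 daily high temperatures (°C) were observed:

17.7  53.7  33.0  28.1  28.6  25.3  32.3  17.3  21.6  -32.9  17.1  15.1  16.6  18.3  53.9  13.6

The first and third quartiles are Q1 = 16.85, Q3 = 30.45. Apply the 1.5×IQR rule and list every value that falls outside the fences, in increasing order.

-32.9, 53.7, 53.9

IQR = Q3 − Q1 = 30.45 − 16.85 = 13.60.
Lower fence = Q1 − 1.5·IQR = 16.85 − 20.40 = -3.55.
Upper fence = Q3 + 1.5·IQR = 30.45 + 20.40 = 50.85.
-32.9 < -3.55 → outlier.
53.7 > 50.85 → outlier.
53.9 > 50.85 → outlier.
All remaining values lie within [-3.55, 50.85].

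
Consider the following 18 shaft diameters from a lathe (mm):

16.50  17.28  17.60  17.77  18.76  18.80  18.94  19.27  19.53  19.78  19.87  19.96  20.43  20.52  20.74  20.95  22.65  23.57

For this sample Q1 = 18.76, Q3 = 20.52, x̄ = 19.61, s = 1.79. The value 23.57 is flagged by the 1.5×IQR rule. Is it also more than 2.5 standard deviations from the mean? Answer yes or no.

no

z = (23.57 − 19.61) / 1.79 = 2.21.
|z| = 2.21 ≤ 2.5.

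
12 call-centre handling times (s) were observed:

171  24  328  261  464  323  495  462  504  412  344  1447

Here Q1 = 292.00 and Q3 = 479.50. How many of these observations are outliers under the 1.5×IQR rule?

IQR = 187.50; fences at 292.00 − 281.25 = 10.75 and 479.50 + 281.25 = 760.75.
Outside the cutoffs: 1447.

1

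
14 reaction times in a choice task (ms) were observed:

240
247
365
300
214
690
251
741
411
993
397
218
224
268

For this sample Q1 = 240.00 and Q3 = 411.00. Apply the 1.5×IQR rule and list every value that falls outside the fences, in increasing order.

IQR = Q3 − Q1 = 411.00 − 240.00 = 171.00.
Lower fence = Q1 − 1.5·IQR = 240.00 − 256.50 = -16.50.
Upper fence = Q3 + 1.5·IQR = 411.00 + 256.50 = 667.50.
690 > 667.50 → outlier.
741 > 667.50 → outlier.
993 > 667.50 → outlier.
All remaining values lie within [-16.50, 667.50].

690, 741, 993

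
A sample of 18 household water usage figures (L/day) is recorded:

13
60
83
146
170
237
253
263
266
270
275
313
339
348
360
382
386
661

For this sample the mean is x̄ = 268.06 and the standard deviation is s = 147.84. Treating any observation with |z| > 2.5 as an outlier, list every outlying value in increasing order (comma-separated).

661

Cutoffs at x̄ ± 2.5s: 268.06 ± 2.5·147.84 = [-101.54, 637.66].
661: z = 2.66, |z| > 2.5 → outlier.
Every other value lies within [-101.54, 637.66].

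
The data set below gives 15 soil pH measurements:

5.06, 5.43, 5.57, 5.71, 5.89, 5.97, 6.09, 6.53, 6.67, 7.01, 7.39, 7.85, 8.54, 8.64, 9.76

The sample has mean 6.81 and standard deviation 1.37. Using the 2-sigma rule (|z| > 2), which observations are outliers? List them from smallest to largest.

Cutoffs at x̄ ± 2s: 6.81 ± 2·1.37 = [4.07, 9.55].
9.76: z = 2.15, |z| > 2 → outlier.
Every other value lies within [4.07, 9.55].

9.76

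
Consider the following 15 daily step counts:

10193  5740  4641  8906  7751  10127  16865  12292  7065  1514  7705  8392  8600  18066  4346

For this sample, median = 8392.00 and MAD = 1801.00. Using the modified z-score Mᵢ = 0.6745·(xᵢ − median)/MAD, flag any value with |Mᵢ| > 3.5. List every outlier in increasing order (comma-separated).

18066

|Mᵢ| > 3.5 ⇔ |xᵢ − 8392.00| > 3.5·1801.00/0.6745 = 9345.44.
So outliers lie outside [-953.44, 17737.44].
18066: M = 3.62 → outlier.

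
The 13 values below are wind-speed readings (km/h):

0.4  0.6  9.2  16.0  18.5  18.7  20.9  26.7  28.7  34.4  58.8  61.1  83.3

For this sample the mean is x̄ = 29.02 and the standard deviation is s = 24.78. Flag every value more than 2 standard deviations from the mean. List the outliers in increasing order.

Cutoffs at x̄ ± 2s: 29.02 ± 2·24.78 = [-20.54, 78.58].
83.3: z = 2.19, |z| > 2 → outlier.
Every other value lies within [-20.54, 78.58].

83.3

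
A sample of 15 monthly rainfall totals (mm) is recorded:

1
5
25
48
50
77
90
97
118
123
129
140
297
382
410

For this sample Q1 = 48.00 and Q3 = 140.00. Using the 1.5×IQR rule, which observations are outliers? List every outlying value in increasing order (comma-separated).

IQR = Q3 − Q1 = 140.00 − 48.00 = 92.00.
Lower fence = Q1 − 1.5·IQR = 48.00 − 138.00 = -90.00.
Upper fence = Q3 + 1.5·IQR = 140.00 + 138.00 = 278.00.
297 > 278.00 → outlier.
382 > 278.00 → outlier.
410 > 278.00 → outlier.
All remaining values lie within [-90.00, 278.00].

297, 382, 410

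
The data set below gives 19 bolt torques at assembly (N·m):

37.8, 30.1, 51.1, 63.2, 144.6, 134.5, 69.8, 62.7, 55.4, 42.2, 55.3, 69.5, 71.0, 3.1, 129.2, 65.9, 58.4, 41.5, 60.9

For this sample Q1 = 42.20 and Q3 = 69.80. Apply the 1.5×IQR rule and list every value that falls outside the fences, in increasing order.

IQR = Q3 − Q1 = 69.80 − 42.20 = 27.60.
Lower fence = Q1 − 1.5·IQR = 42.20 − 41.40 = 0.80.
Upper fence = Q3 + 1.5·IQR = 69.80 + 41.40 = 111.20.
129.2 > 111.20 → outlier.
134.5 > 111.20 → outlier.
144.6 > 111.20 → outlier.
All remaining values lie within [0.80, 111.20].

129.2, 134.5, 144.6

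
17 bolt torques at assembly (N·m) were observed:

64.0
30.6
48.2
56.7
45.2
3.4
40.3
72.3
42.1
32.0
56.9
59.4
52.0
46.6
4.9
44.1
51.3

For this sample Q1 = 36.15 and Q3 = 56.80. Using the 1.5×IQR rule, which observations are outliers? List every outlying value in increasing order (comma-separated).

IQR = Q3 − Q1 = 56.80 − 36.15 = 20.65.
Lower fence = Q1 − 1.5·IQR = 36.15 − 30.975 = 5.175.
Upper fence = Q3 + 1.5·IQR = 56.80 + 30.975 = 87.775.
3.4 < 5.175 → outlier.
4.9 < 5.175 → outlier.
All remaining values lie within [5.175, 87.775].

3.4, 4.9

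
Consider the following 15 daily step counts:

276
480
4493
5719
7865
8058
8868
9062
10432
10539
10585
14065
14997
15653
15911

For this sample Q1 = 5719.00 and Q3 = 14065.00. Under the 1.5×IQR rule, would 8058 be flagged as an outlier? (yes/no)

IQR = Q3 − Q1 = 14065.00 − 5719.00 = 8346.00.
Lower fence = Q1 − 1.5·IQR = 5719.00 − 12519.00 = -6800.00.
Upper fence = Q3 + 1.5·IQR = 14065.00 + 12519.00 = 26584.00.
8058 lies within [-6800.00, 26584.00].

no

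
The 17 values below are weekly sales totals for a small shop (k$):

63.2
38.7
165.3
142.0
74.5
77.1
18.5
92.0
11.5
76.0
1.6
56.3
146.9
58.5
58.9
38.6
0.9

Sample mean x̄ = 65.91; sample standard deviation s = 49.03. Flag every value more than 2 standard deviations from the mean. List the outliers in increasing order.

Cutoffs at x̄ ± 2s: 65.91 ± 2·49.03 = [-32.15, 163.97].
165.3: z = 2.03, |z| > 2 → outlier.
Every other value lies within [-32.15, 163.97].

165.3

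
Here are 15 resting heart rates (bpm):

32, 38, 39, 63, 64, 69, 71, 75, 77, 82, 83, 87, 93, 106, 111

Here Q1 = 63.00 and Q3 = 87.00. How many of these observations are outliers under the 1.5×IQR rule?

0

IQR = 24.00; fences at 63.00 − 36.00 = 27.00 and 87.00 + 36.00 = 123.00.
Every value lies within the cutoffs.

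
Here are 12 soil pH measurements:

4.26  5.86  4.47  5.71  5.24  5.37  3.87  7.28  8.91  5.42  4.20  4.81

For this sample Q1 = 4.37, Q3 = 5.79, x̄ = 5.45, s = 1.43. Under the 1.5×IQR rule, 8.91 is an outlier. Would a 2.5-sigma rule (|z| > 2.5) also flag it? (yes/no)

no

z = (8.91 − 5.45) / 1.43 = 2.42.
|z| = 2.42 ≤ 2.5.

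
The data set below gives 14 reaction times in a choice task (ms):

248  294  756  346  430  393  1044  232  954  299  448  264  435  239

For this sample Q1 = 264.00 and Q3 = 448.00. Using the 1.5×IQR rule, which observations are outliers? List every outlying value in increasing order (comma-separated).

IQR = Q3 − Q1 = 448.00 − 264.00 = 184.00.
Lower fence = Q1 − 1.5·IQR = 264.00 − 276.00 = -12.00.
Upper fence = Q3 + 1.5·IQR = 448.00 + 276.00 = 724.00.
756 > 724.00 → outlier.
954 > 724.00 → outlier.
1044 > 724.00 → outlier.
All remaining values lie within [-12.00, 724.00].

756, 954, 1044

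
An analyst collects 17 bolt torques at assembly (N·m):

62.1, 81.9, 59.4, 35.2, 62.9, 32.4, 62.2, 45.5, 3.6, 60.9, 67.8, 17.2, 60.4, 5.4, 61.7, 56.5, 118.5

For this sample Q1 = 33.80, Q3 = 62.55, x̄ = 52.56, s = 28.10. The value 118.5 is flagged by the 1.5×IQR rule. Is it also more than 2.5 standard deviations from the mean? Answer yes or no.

z = (118.5 − 52.56) / 28.10 = 2.35.
|z| = 2.35 ≤ 2.5.

no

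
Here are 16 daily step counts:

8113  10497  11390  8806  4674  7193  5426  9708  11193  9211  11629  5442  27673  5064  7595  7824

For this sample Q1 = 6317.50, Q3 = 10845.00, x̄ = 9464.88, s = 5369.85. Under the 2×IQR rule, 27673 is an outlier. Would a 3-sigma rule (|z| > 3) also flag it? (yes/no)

yes

z = (27673 − 9464.88) / 5369.85 = 3.39.
|z| = 3.39 > 3.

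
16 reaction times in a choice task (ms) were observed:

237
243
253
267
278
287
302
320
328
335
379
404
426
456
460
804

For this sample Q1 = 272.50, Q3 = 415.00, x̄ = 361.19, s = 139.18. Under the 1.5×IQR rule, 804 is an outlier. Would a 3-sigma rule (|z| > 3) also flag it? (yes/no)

z = (804 − 361.19) / 139.18 = 3.18.
|z| = 3.18 > 3.

yes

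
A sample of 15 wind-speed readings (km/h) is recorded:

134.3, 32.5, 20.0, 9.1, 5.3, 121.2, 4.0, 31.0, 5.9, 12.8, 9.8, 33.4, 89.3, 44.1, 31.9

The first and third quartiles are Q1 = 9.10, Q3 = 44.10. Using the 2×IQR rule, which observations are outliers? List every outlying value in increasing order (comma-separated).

IQR = Q3 − Q1 = 44.10 − 9.10 = 35.00.
Lower fence = Q1 − 2·IQR = 9.10 − 70.00 = -60.90.
Upper fence = Q3 + 2·IQR = 44.10 + 70.00 = 114.10.
121.2 > 114.10 → outlier.
134.3 > 114.10 → outlier.
All remaining values lie within [-60.90, 114.10].

121.2, 134.3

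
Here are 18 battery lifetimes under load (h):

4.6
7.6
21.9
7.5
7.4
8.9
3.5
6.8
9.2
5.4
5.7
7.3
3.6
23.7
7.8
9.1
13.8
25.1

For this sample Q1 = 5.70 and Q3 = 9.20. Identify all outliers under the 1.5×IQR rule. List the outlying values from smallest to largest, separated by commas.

IQR = Q3 − Q1 = 9.20 − 5.70 = 3.50.
Lower fence = Q1 − 1.5·IQR = 5.70 − 5.25 = 0.45.
Upper fence = Q3 + 1.5·IQR = 9.20 + 5.25 = 14.45.
21.9 > 14.45 → outlier.
23.7 > 14.45 → outlier.
25.1 > 14.45 → outlier.
All remaining values lie within [0.45, 14.45].

21.9, 23.7, 25.1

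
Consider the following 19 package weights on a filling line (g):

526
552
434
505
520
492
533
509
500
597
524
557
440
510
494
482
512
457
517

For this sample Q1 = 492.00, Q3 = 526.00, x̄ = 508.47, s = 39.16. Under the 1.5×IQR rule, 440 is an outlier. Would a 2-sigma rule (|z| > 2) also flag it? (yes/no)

z = (440 − 508.47) / 39.16 = -1.75.
|z| = 1.75 ≤ 2.

no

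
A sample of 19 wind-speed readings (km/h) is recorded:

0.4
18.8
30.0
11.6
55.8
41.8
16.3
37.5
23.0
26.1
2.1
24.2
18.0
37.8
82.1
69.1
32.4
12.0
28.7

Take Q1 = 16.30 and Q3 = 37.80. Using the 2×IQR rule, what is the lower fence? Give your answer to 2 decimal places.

IQR = Q3 − Q1 = 37.80 − 16.30 = 21.50.
Lower fence = Q1 − 2·IQR = 16.30 − 43.00 = -26.70.
Upper fence = Q3 + 2·IQR = 37.80 + 43.00 = 80.80.

-26.70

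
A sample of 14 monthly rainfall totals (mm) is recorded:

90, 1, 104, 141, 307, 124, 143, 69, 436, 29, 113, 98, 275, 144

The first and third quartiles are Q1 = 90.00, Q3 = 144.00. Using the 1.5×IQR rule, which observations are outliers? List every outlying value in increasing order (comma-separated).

1, 275, 307, 436

IQR = Q3 − Q1 = 144.00 − 90.00 = 54.00.
Lower fence = Q1 − 1.5·IQR = 90.00 − 81.00 = 9.00.
Upper fence = Q3 + 1.5·IQR = 144.00 + 81.00 = 225.00.
1 < 9.00 → outlier.
275 > 225.00 → outlier.
307 > 225.00 → outlier.
436 > 225.00 → outlier.
All remaining values lie within [9.00, 225.00].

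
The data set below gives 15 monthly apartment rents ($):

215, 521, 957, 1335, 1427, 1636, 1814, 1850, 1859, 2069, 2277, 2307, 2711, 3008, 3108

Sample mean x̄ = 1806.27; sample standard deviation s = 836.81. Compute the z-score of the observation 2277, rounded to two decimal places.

0.56

z = (2277 − 1806.27) / 836.81 = 0.56.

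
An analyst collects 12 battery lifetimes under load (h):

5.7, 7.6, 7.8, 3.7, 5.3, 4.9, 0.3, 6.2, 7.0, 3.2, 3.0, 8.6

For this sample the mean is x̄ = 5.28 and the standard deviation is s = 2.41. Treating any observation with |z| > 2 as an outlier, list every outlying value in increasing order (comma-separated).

0.3

Cutoffs at x̄ ± 2s: 5.28 ± 2·2.41 = [0.46, 10.10].
0.3: z = -2.07, |z| > 2 → outlier.
Every other value lies within [0.46, 10.10].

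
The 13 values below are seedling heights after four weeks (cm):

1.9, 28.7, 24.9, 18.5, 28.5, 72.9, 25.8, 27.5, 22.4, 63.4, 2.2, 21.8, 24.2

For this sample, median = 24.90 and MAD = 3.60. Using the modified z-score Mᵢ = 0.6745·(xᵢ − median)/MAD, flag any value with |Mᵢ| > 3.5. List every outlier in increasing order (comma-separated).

1.9, 2.2, 63.4, 72.9

|Mᵢ| > 3.5 ⇔ |xᵢ − 24.90| > 3.5·3.60/0.6745 = 18.68.
So outliers lie outside [6.22, 43.58].
1.9: M = -4.31 → outlier.
2.2: M = -4.25 → outlier.
63.4: M = 7.21 → outlier.
72.9: M = 8.99 → outlier.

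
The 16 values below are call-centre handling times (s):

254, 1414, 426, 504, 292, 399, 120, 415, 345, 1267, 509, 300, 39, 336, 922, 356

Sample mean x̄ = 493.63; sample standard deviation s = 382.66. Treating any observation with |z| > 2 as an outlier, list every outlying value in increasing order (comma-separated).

Cutoffs at x̄ ± 2s: 493.63 ± 2·382.66 = [-271.69, 1258.95].
1267: z = 2.02, |z| > 2 → outlier.
1414: z = 2.41, |z| > 2 → outlier.
Every other value lies within [-271.69, 1258.95].

1267, 1414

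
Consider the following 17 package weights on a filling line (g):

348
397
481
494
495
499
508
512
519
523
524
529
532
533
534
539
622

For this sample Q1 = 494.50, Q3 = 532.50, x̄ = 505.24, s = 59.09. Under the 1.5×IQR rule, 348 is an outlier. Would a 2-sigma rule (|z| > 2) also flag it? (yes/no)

z = (348 − 505.24) / 59.09 = -2.66.
|z| = 2.66 > 2.

yes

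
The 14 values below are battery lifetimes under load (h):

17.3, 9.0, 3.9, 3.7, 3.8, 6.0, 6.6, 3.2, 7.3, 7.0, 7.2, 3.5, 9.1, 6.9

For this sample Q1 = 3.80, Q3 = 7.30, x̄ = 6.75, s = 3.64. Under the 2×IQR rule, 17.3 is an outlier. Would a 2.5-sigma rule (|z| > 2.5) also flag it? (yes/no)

yes

z = (17.3 − 6.75) / 3.64 = 2.90.
|z| = 2.90 > 2.5.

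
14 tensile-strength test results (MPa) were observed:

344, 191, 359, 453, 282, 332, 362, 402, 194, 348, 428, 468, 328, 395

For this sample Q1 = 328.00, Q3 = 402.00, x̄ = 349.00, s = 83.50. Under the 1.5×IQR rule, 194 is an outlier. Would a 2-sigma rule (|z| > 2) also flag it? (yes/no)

z = (194 − 349.00) / 83.50 = -1.86.
|z| = 1.86 ≤ 2.

no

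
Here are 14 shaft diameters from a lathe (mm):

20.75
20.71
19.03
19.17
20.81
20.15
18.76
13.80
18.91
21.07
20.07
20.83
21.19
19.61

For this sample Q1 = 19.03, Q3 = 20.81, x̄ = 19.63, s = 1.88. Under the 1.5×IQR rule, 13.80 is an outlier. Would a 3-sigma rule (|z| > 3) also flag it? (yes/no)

z = (13.80 − 19.63) / 1.88 = -3.10.
|z| = 3.10 > 3.

yes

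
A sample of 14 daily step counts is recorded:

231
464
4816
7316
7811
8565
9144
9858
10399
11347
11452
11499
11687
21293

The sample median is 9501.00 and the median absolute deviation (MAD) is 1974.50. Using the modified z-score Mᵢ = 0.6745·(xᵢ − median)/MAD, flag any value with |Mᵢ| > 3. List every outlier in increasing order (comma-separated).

|Mᵢ| > 3 ⇔ |xᵢ − 9501.00| > 3·1974.50/0.6745 = 8782.06.
So outliers lie outside [718.94, 18283.06].
231: M = -3.17 → outlier.
464: M = -3.09 → outlier.
21293: M = 4.03 → outlier.

231, 464, 21293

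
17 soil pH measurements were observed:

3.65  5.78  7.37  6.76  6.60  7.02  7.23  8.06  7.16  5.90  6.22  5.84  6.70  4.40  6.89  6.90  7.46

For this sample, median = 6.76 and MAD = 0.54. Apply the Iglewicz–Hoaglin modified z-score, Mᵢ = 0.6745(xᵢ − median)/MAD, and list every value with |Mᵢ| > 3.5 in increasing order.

3.65

|Mᵢ| > 3.5 ⇔ |xᵢ − 6.76| > 3.5·0.54/0.6745 = 2.80.
So outliers lie outside [3.96, 9.56].
3.65: M = -3.88 → outlier.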